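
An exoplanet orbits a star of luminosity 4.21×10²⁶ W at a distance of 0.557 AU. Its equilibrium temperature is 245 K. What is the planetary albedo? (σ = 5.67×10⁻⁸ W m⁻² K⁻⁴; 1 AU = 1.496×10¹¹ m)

A ≈ 0.83

d = 0.557 AU = 8.33×10¹⁰ m.
Flux: S = L/(4πd²) = 4.21×10²⁶/(4π×(8.33×10¹⁰)²) = 4830 W m⁻².
From T_eq⁴ = S(1−A)/(4σ): 1−A = 4σT_eq⁴/S.
1−A = 4 × 5.67×10⁻⁸ × (245)⁴ / 4830 = 0.169.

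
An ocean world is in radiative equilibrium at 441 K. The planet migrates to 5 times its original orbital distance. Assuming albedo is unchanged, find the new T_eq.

T_eq ∝ L^(1/4) · d^(−1/2).
T′ = 441 / 5^(1/2) = 197 K.

T_eq ≈ 197 K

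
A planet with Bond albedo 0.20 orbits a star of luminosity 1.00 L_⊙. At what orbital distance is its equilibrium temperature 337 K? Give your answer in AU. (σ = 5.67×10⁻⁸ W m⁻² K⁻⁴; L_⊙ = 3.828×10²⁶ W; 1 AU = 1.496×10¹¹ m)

L = 1.00 × 3.828×10²⁶ = 3.83×10²⁶ W.
From T_eq⁴ = L(1−A)/(16πσd²): d = √[L(1−A)/(16πσT_eq⁴)].
d = √[3.83×10²⁶ × 0.80 / (16π × 5.67×10⁻⁸ × (337)⁴)] = 9.13×10¹⁰ m = 0.610 AU.

d ≈ 0.610 AU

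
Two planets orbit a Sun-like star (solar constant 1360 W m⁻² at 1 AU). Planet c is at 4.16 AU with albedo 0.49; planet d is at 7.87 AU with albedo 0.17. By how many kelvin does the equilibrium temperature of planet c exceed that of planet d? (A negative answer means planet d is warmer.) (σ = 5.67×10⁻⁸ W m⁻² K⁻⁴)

T_eq = [S₀(1−A)/(4σd²)]^(1/4), so T ∝ (1−A)^(1/4) / √d.
T₁ = [1360×0.51/(4×5.67×10⁻⁸×4.16²)]^(1/4) = 115.30 K.
T₂ = [1360×0.83/(4×5.67×10⁻⁸×7.87²)]^(1/4) = 94.68 K.

ΔT ≈ 20.6 K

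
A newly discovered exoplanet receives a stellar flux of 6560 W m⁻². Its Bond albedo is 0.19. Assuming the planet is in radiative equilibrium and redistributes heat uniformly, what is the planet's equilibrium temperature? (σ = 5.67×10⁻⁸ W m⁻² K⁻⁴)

Energy balance: absorbed = emitted ⇒ πR²·S(1−A) = 4πR²·σT_eq⁴, so T_eq⁴ = S(1−A)/(4σ).
T_eq = [6560 × 0.81 / (4 × 5.67×10⁻⁸)]^(1/4) = (2.34×10¹⁰)^(1/4) = 391 K.

T_eq ≈ 391 K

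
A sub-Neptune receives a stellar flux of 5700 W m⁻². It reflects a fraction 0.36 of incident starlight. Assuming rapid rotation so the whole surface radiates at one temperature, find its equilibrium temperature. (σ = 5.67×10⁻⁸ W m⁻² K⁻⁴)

T_eq ≈ 356 K

Energy balance: absorbed = emitted ⇒ πR²·S(1−A) = 4πR²·σT_eq⁴, so T_eq⁴ = S(1−A)/(4σ).
T_eq = [5700 × 0.64 / (4 × 5.67×10⁻⁸)]^(1/4) = (1.61×10¹⁰)^(1/4) = 356 K.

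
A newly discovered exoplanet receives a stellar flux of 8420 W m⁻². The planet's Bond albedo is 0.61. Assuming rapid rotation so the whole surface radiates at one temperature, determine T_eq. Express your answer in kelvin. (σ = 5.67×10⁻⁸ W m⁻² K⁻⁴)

Energy balance: absorbed = emitted ⇒ πR²·S(1−A) = 4πR²·σT_eq⁴, so T_eq⁴ = S(1−A)/(4σ).
T_eq = [8420 × 0.39 / (4 × 5.67×10⁻⁸)]^(1/4) = (1.45×10¹⁰)^(1/4) = 347 K.

T_eq ≈ 347 K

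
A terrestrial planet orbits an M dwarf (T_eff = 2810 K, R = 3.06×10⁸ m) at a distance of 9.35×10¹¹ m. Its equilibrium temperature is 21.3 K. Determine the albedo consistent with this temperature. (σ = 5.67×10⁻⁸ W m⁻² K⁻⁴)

A ≈ 0.88

L = 4πR_⋆²σT_⋆⁴ = 4π(3.06×10⁸)² × 5.67×10⁻⁸ × (2810)⁴ = 4.16×10²⁴ W.
S = L/(4πd²) = 0.379 W m⁻².
From T_eq⁴ = S(1−A)/(4σ): 1−A = 4σT_eq⁴/S.
1−A = 4 × 5.67×10⁻⁸ × (21.3)⁴ / 0.379 = 0.123.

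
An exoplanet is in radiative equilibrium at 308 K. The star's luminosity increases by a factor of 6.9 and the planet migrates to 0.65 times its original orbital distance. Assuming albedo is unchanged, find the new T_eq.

T_eq ≈ 619 K

T_eq ∝ L^(1/4) · d^(−1/2).
T′ = 308 × 6.9^(1/4) / 0.65^(1/2) = 619 K.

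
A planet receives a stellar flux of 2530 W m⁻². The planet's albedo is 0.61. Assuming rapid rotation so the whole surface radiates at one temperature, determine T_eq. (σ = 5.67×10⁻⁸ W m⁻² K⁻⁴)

T_eq ≈ 257 K

Energy balance: absorbed = emitted ⇒ πR²·S(1−A) = 4πR²·σT_eq⁴, so T_eq⁴ = S(1−A)/(4σ).
T_eq = [2530 × 0.39 / (4 × 5.67×10⁻⁸)]^(1/4) = (4.35×10⁹)^(1/4) = 257 K.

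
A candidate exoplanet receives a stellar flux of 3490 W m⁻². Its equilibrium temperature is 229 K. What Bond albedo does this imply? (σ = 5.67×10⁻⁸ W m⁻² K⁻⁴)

A ≈ 0.82

From T_eq⁴ = S(1−A)/(4σ): 1−A = 4σT_eq⁴/S.
1−A = 4 × 5.67×10⁻⁸ × (229)⁴ / 3490 = 0.179.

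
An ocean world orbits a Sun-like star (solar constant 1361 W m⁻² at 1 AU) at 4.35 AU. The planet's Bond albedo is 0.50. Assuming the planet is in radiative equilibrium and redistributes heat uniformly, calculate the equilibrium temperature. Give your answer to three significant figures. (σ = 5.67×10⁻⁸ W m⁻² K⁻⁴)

Flux at 4.35 AU: S = 1361/4.35² = 71.9 W m⁻².
Energy balance: absorbed = emitted ⇒ πR²·S(1−A) = 4πR²·σT_eq⁴, so T_eq⁴ = S(1−A)/(4σ).
T_eq = [71.9 × 0.50 / (4 × 5.67×10⁻⁸)]^(1/4) = (1.59×10⁸)^(1/4) = 112 K.

T_eq ≈ 112 K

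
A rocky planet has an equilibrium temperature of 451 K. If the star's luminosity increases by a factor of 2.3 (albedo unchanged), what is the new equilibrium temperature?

T_eq ≈ 555 K

T_eq ∝ L^(1/4) · d^(−1/2).
T′ = 451 × 2.3^(1/4) = 555 K.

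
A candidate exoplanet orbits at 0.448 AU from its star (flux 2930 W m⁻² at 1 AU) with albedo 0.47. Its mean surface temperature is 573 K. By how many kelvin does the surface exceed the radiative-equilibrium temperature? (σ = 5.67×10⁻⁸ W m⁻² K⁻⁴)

S = 2930/0.448² = 1.460×10⁴ W m⁻².
T_eq = [S(1−A)/(4σ)]^(1/4) = [1.460×10⁴×0.53/(4×5.67×10⁻⁸)]^(1/4) = 429.8 K.
ΔT = T_surf − T_eq = 573 − 429.8.

ΔT ≈ 143.2 K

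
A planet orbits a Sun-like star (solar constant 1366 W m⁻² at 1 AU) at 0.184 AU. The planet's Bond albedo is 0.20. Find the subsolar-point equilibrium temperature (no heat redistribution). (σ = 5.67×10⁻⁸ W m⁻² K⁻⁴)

T_ss ≈ 869 K

Flux at 0.184 AU: S = 1366/0.184² = 4.03×10⁴ W m⁻².
At the subsolar point the surface absorbs S(1−A) and emits σT⁴ per unit area — no factor of 4, since only the local patch is in balance.
T = [4.03×10⁴ × 0.80 / 5.67×10⁻⁸]^(1/4) = (5.69×10¹¹)^(1/4) = 869 K.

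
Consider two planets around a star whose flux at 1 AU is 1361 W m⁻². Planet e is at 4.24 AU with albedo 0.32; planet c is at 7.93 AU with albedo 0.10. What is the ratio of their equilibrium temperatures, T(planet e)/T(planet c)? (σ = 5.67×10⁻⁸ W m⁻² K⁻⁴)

T_eq = [S₀(1−A)/(4σd²)]^(1/4), so T ∝ (1−A)^(1/4) / √d.
T₁ = [1361×0.68/(4×5.67×10⁻⁸×4.24²)]^(1/4) = 122.74 K.
T₂ = [1361×0.90/(4×5.67×10⁻⁸×7.93²)]^(1/4) = 96.27 K.

T₁/T₂ ≈ 1.275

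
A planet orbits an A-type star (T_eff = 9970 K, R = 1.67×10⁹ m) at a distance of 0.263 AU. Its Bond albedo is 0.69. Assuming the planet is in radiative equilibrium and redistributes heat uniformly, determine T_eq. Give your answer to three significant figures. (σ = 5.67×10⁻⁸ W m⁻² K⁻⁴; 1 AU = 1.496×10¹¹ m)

d = 0.263 AU = 3.93×10¹⁰ m.
L = 4πR_⋆²σT_⋆⁴ = 4π(1.67×10⁹)² × 5.67×10⁻⁸ × (9970)⁴ = 1.96×10²⁸ W.
S = L/(4πd²) = 1.01×10⁶ W m⁻².
Energy balance: absorbed = emitted ⇒ πR²·S(1−A) = 4πR²·σT_eq⁴, so T_eq⁴ = S(1−A)/(4σ).
T_eq = [1.01×10⁶ × 0.31 / (4 × 5.67×10⁻⁸)]^(1/4) = (1.38×10¹²)^(1/4) = 1080 K.

T_eq ≈ 1080 K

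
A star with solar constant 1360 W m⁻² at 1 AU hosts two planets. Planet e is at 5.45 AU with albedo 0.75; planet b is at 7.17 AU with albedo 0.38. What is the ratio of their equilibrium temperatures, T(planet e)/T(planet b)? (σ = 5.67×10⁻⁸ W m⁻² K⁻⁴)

T_eq = [S₀(1−A)/(4σd²)]^(1/4), so T ∝ (1−A)^(1/4) / √d.
T₁ = [1360×0.25/(4×5.67×10⁻⁸×5.45²)]^(1/4) = 84.29 K.
T₂ = [1360×0.62/(4×5.67×10⁻⁸×7.17²)]^(1/4) = 92.22 K.

T₁/T₂ ≈ 0.914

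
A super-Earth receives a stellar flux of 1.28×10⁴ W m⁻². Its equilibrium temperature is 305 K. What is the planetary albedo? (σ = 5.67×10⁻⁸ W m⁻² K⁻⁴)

A ≈ 0.85

From T_eq⁴ = S(1−A)/(4σ): 1−A = 4σT_eq⁴/S.
1−A = 4 × 5.67×10⁻⁸ × (305)⁴ / 1.28×10⁴ = 0.153.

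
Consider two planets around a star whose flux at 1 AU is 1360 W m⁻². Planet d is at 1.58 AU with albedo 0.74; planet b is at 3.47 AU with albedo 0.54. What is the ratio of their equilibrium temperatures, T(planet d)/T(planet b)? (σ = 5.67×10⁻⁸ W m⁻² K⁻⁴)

T_eq = [S₀(1−A)/(4σd²)]^(1/4), so T ∝ (1−A)^(1/4) / √d.
T₁ = [1360×0.26/(4×5.67×10⁻⁸×1.58²)]^(1/4) = 158.08 K.
T₂ = [1360×0.46/(4×5.67×10⁻⁸×3.47²)]^(1/4) = 123.03 K.

T₁/T₂ ≈ 1.285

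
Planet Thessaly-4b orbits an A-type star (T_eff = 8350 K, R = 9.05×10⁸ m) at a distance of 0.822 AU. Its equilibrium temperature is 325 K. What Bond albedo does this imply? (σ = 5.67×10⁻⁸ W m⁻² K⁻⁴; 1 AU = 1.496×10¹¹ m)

d = 0.822 AU = 1.23×10¹¹ m.
L = 4πR_⋆²σT_⋆⁴ = 4π(9.05×10⁸)² × 5.67×10⁻⁸ × (8350)⁴ = 2.84×10²⁷ W.
S = L/(4πd²) = 1.49×10⁴ W m⁻².
From T_eq⁴ = S(1−A)/(4σ): 1−A = 4σT_eq⁴/S.
1−A = 4 × 5.67×10⁻⁸ × (325)⁴ / 1.49×10⁴ = 0.169.

A ≈ 0.83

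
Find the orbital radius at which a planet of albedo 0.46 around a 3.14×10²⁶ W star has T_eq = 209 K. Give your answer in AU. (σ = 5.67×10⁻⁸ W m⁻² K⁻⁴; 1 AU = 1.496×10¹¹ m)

d ≈ 1.18 AU

From T_eq⁴ = L(1−A)/(16πσd²): d = √[L(1−A)/(16πσT_eq⁴)].
d = √[3.14×10²⁶ × 0.54 / (16π × 5.67×10⁻⁸ × (209)⁴)] = 1.77×10¹¹ m = 1.18 AU.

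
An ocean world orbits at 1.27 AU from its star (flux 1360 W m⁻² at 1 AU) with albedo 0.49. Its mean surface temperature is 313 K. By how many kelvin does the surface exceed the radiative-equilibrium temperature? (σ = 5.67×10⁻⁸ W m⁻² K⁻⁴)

S = 1360/1.27² = 843.2 W m⁻².
T_eq = [S(1−A)/(4σ)]^(1/4) = [843.2×0.51/(4×5.67×10⁻⁸)]^(1/4) = 208.7 K.
ΔT = T_surf − T_eq = 313 − 208.7.

ΔT ≈ 104.3 K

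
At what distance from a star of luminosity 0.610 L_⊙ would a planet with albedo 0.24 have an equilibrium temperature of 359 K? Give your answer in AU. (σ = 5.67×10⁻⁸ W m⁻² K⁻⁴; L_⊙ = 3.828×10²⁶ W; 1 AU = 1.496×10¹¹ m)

d ≈ 0.409 AU

L = 0.610 × 3.828×10²⁶ = 2.34×10²⁶ W.
From T_eq⁴ = L(1−A)/(16πσd²): d = √[L(1−A)/(16πσT_eq⁴)].
d = √[2.34×10²⁶ × 0.76 / (16π × 5.67×10⁻⁸ × (359)⁴)] = 6.12×10¹⁰ m = 0.409 AU.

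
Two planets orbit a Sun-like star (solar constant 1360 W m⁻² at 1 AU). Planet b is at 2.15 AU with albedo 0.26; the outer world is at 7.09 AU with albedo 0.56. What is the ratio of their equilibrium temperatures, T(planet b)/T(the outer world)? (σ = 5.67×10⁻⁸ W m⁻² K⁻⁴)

T₁/T₂ ≈ 2.068

T_eq = [S₀(1−A)/(4σd²)]^(1/4), so T ∝ (1−A)^(1/4) / √d.
T₁ = [1360×0.74/(4×5.67×10⁻⁸×2.15²)]^(1/4) = 176.02 K.
T₂ = [1360×0.44/(4×5.67×10⁻⁸×7.09²)]^(1/4) = 85.12 K.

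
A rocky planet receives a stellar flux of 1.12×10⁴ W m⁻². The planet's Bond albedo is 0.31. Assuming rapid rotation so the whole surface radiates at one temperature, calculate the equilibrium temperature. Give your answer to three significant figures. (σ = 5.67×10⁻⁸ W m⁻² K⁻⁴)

T_eq ≈ 430 K

Energy balance: absorbed = emitted ⇒ πR²·S(1−A) = 4πR²·σT_eq⁴, so T_eq⁴ = S(1−A)/(4σ).
T_eq = [1.12×10⁴ × 0.69 / (4 × 5.67×10⁻⁸)]^(1/4) = (3.41×10¹⁰)^(1/4) = 430 K.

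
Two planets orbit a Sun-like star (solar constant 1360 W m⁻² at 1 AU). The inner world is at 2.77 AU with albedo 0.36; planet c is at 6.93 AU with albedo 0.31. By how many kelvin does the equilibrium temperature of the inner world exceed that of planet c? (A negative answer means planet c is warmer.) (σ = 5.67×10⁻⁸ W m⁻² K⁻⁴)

T_eq = [S₀(1−A)/(4σd²)]^(1/4), so T ∝ (1−A)^(1/4) / √d.
T₁ = [1360×0.64/(4×5.67×10⁻⁸×2.77²)]^(1/4) = 149.55 K.
T₂ = [1360×0.69/(4×5.67×10⁻⁸×6.93²)]^(1/4) = 96.34 K.

ΔT ≈ 53.2 K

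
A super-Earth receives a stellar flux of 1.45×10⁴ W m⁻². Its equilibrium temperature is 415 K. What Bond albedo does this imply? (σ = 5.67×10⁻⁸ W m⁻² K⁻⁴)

From T_eq⁴ = S(1−A)/(4σ): 1−A = 4σT_eq⁴/S.
1−A = 4 × 5.67×10⁻⁸ × (415)⁴ / 1.45×10⁴ = 0.464.

A ≈ 0.54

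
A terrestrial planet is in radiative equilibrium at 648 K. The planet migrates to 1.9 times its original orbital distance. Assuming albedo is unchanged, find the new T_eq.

T_eq ∝ L^(1/4) · d^(−1/2).
T′ = 648 / 1.9^(1/2) = 470 K.

T_eq ≈ 470 K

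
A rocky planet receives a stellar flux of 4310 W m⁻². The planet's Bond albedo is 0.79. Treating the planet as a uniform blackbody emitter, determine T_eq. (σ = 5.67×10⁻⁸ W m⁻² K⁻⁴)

T_eq ≈ 251 K

Energy balance: absorbed = emitted ⇒ πR²·S(1−A) = 4πR²·σT_eq⁴, so T_eq⁴ = S(1−A)/(4σ).
T_eq = [4310 × 0.21 / (4 × 5.67×10⁻⁸)]^(1/4) = (3.99×10⁹)^(1/4) = 251 K.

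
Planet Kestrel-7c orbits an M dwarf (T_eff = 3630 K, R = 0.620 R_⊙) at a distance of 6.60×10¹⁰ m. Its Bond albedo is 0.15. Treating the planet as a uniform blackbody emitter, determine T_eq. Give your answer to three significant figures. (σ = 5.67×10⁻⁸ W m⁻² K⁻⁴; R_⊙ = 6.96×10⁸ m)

R_⋆ = 0.620 × 6.96×10⁸ = 4.32×10⁸ m.
L = 4πR_⋆²σT_⋆⁴ = 4π(4.32×10⁸)² × 5.67×10⁻⁸ × (3630)⁴ = 2.30×10²⁵ W.
S = L/(4πd²) = 421 W m⁻².
Energy balance: absorbed = emitted ⇒ πR²·S(1−A) = 4πR²·σT_eq⁴, so T_eq⁴ = S(1−A)/(4σ).
T_eq = [421 × 0.85 / (4 × 5.67×10⁻⁸)]^(1/4) = (1.58×10⁹)^(1/4) = 199 K.

T_eq ≈ 199 K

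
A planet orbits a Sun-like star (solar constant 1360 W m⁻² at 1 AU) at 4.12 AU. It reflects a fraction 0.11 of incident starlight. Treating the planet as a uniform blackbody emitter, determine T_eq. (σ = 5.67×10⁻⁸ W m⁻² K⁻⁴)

T_eq ≈ 133 K

Flux at 4.12 AU: S = 1360/4.12² = 80.1 W m⁻².
Energy balance: absorbed = emitted ⇒ πR²·S(1−A) = 4πR²·σT_eq⁴, so T_eq⁴ = S(1−A)/(4σ).
T_eq = [80.1 × 0.89 / (4 × 5.67×10⁻⁸)]^(1/4) = (3.14×10⁸)^(1/4) = 133 K.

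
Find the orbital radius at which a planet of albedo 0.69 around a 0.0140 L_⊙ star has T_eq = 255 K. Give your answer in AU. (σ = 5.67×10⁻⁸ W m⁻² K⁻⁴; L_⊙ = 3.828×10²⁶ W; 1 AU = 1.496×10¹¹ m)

L = 0.0140 × 3.828×10²⁶ = 5.36×10²⁴ W.
From T_eq⁴ = L(1−A)/(16πσd²): d = √[L(1−A)/(16πσT_eq⁴)].
d = √[5.36×10²⁴ × 0.31 / (16π × 5.67×10⁻⁸ × (255)⁴)] = 1.17×10¹⁰ m = 0.0785 AU.

d ≈ 0.0785 AU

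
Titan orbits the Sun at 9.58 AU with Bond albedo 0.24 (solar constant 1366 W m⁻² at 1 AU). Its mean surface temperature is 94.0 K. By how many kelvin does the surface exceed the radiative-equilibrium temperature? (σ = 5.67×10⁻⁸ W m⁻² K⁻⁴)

S = 1366/9.58² = 14.88 W m⁻².
T_eq = [S(1−A)/(4σ)]^(1/4) = [14.88×0.76/(4×5.67×10⁻⁸)]^(1/4) = 84.0 K.
ΔT = T_surf − T_eq = 94 − 84.0.

ΔT ≈ 10.0 K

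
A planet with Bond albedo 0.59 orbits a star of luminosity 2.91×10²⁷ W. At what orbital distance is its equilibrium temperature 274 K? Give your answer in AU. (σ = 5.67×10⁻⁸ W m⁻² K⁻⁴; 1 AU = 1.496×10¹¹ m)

From T_eq⁴ = L(1−A)/(16πσd²): d = √[L(1−A)/(16πσT_eq⁴)].
d = √[2.91×10²⁷ × 0.41 / (16π × 5.67×10⁻⁸ × (274)⁴)] = 2.73×10¹¹ m = 1.82 AU.

d ≈ 1.82 AU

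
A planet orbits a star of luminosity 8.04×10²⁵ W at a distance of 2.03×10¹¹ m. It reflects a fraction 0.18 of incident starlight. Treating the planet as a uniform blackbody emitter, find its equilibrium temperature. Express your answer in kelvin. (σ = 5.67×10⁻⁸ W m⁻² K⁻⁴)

Flux: S = L/(4πd²) = 8.04×10²⁵/(4π×(2.03×10¹¹)²) = 155 W m⁻².
Energy balance: absorbed = emitted ⇒ πR²·S(1−A) = 4πR²·σT_eq⁴, so T_eq⁴ = S(1−A)/(4σ).
T_eq = [155 × 0.82 / (4 × 5.67×10⁻⁸)]^(1/4) = (5.61×10⁸)^(1/4) = 154 K.

T_eq ≈ 154 K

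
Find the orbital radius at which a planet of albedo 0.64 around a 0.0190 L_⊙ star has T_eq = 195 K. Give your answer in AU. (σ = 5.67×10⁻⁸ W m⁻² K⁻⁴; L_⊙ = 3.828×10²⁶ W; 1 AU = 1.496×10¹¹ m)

d ≈ 0.168 AU

L = 0.0190 × 3.828×10²⁶ = 7.27×10²⁴ W.
From T_eq⁴ = L(1−A)/(16πσd²): d = √[L(1−A)/(16πσT_eq⁴)].
d = √[7.27×10²⁴ × 0.36 / (16π × 5.67×10⁻⁸ × (195)⁴)] = 2.52×10¹⁰ m = 0.168 AU.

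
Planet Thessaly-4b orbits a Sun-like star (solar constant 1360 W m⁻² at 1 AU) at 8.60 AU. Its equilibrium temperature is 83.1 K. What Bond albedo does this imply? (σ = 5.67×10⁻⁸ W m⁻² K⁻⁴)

Flux at 8.60 AU: S = 1360/8.60² = 18.4 W m⁻².
From T_eq⁴ = S(1−A)/(4σ): 1−A = 4σT_eq⁴/S.
1−A = 4 × 5.67×10⁻⁸ × (83.1)⁴ / 18.4 = 0.588.

A ≈ 0.41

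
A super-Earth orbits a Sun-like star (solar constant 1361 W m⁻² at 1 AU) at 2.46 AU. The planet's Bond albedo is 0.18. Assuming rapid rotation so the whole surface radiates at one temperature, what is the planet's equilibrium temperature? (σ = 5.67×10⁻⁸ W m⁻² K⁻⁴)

Flux at 2.46 AU: S = 1361/2.46² = 225 W m⁻².
Energy balance: absorbed = emitted ⇒ πR²·S(1−A) = 4πR²·σT_eq⁴, so T_eq⁴ = S(1−A)/(4σ).
T_eq = [225 × 0.82 / (4 × 5.67×10⁻⁸)]^(1/4) = (8.13×10⁸)^(1/4) = 169 K.

T_eq ≈ 169 K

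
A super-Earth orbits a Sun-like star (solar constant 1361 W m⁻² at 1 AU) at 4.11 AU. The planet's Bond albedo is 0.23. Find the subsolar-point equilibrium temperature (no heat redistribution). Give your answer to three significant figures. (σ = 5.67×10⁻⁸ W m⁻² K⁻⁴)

Flux at 4.11 AU: S = 1361/4.11² = 80.6 W m⁻².
At the subsolar point the surface absorbs S(1−A) and emits σT⁴ per unit area — no factor of 4, since only the local patch is in balance.
T = [80.6 × 0.77 / 5.67×10⁻⁸]^(1/4) = (1.09×10⁹)^(1/4) = 182 K.

T_ss ≈ 182 K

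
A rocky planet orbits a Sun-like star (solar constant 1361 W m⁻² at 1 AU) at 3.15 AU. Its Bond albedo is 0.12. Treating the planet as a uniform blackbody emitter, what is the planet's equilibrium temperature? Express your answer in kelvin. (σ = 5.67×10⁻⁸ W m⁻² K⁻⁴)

Flux at 3.15 AU: S = 1361/3.15² = 137 W m⁻².
Energy balance: absorbed = emitted ⇒ πR²·S(1−A) = 4πR²·σT_eq⁴, so T_eq⁴ = S(1−A)/(4σ).
T_eq = [137 × 0.88 / (4 × 5.67×10⁻⁸)]^(1/4) = (5.32×10⁸)^(1/4) = 152 K.

T_eq ≈ 152 K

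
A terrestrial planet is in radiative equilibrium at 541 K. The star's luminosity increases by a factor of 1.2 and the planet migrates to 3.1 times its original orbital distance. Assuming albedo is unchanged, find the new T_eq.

T_eq ≈ 322 K

T_eq ∝ L^(1/4) · d^(−1/2).
T′ = 541 × 1.2^(1/4) / 3.1^(1/2) = 322 K.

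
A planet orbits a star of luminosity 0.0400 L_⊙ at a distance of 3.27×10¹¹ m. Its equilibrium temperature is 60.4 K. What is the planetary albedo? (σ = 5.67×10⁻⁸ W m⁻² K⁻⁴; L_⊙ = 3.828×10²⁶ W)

L = 0.0400 × 3.828×10²⁶ = 1.53×10²⁵ W.
Flux: S = L/(4πd²) = 1.53×10²⁵/(4π×(3.27×10¹¹)²) = 11.4 W m⁻².
From T_eq⁴ = S(1−A)/(4σ): 1−A = 4σT_eq⁴/S.
1−A = 4 × 5.67×10⁻⁸ × (60.4)⁴ / 11.4 = 0.265.

A ≈ 0.74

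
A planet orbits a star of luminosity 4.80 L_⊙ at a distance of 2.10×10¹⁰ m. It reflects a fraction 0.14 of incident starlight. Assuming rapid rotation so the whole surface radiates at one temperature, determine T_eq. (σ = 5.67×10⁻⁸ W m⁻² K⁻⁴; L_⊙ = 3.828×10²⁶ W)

L = 4.80 × 3.828×10²⁶ = 1.84×10²⁷ W.
Flux: S = L/(4πd²) = 1.84×10²⁷/(4π×(2.10×10¹⁰)²) = 3.32×10⁵ W m⁻².
Energy balance: absorbed = emitted ⇒ πR²·S(1−A) = 4πR²·σT_eq⁴, so T_eq⁴ = S(1−A)/(4σ).
T_eq = [3.32×10⁵ × 0.86 / (4 × 5.67×10⁻⁸)]^(1/4) = (1.26×10¹²)^(1/4) = 1060 K.

T_eq ≈ 1060 K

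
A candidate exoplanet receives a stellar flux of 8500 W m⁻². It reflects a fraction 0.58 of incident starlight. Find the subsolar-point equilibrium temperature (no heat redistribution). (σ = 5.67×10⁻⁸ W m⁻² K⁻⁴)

At the subsolar point the surface absorbs S(1−A) and emits σT⁴ per unit area — no factor of 4, since only the local patch is in balance.
T = [8500 × 0.42 / 5.67×10⁻⁸]^(1/4) = (6.30×10¹⁰)^(1/4) = 501 K.

T_ss ≈ 501 K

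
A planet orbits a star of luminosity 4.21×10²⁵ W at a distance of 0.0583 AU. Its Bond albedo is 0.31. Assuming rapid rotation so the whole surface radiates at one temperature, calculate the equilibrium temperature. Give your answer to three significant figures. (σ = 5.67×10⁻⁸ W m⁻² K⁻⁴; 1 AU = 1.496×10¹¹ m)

d = 0.0583 AU = 8.72×10⁹ m.
Flux: S = L/(4πd²) = 4.21×10²⁵/(4π×(8.72×10⁹)²) = 4.40×10⁴ W m⁻².
Energy balance: absorbed = emitted ⇒ πR²·S(1−A) = 4πR²·σT_eq⁴, so T_eq⁴ = S(1−A)/(4σ).
T_eq = [4.40×10⁴ × 0.69 / (4 × 5.67×10⁻⁸)]^(1/4) = (1.34×10¹¹)^(1/4) = 605 K.

T_eq ≈ 605 K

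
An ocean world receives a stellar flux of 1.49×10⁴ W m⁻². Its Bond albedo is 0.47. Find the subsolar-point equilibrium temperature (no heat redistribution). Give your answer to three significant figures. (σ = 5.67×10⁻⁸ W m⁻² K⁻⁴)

T_ss ≈ 611 K

At the subsolar point the surface absorbs S(1−A) and emits σT⁴ per unit area — no factor of 4, since only the local patch is in balance.
T = [1.49×10⁴ × 0.53 / 5.67×10⁻⁸]^(1/4) = (1.39×10¹¹)^(1/4) = 611 K.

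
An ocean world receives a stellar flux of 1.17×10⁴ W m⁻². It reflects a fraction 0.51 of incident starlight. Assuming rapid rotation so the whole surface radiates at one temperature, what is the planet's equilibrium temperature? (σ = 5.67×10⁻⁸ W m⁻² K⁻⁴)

Energy balance: absorbed = emitted ⇒ πR²·S(1−A) = 4πR²·σT_eq⁴, so T_eq⁴ = S(1−A)/(4σ).
T_eq = [1.17×10⁴ × 0.49 / (4 × 5.67×10⁻⁸)]^(1/4) = (2.53×10¹⁰)^(1/4) = 399 K.

T_eq ≈ 399 K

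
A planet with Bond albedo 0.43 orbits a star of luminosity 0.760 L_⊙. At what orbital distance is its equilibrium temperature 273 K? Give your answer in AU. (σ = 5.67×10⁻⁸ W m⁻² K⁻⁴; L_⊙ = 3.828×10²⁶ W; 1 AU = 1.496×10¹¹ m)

L = 0.760 × 3.828×10²⁶ = 2.91×10²⁶ W.
From T_eq⁴ = L(1−A)/(16πσd²): d = √[L(1−A)/(16πσT_eq⁴)].
d = √[2.91×10²⁶ × 0.57 / (16π × 5.67×10⁻⁸ × (273)⁴)] = 1.02×10¹¹ m = 0.684 AU.

d ≈ 0.684 AU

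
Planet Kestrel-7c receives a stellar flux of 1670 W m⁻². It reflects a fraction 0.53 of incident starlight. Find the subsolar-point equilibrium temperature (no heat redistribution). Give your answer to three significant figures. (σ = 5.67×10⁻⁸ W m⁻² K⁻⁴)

T_ss ≈ 343 K

At the subsolar point the surface absorbs S(1−A) and emits σT⁴ per unit area — no factor of 4, since only the local patch is in balance.
T = [1670 × 0.47 / 5.67×10⁻⁸]^(1/4) = (1.38×10¹⁰)^(1/4) = 343 K.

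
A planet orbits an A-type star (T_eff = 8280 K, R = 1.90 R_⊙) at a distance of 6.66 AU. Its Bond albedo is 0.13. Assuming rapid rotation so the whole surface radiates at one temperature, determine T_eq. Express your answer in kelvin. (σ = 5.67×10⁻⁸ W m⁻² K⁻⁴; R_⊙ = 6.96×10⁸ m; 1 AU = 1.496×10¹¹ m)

R_⋆ = 1.90 × 6.96×10⁸ = 1.32×10⁹ m.
d = 6.66 AU = 9.96×10¹¹ m.
L = 4πR_⋆²σT_⋆⁴ = 4π(1.32×10⁹)² × 5.67×10⁻⁸ × (8280)⁴ = 5.86×10²⁷ W.
S = L/(4πd²) = 469 W m⁻².
Energy balance: absorbed = emitted ⇒ πR²·S(1−A) = 4πR²·σT_eq⁴, so T_eq⁴ = S(1−A)/(4σ).
T_eq = [469 × 0.87 / (4 × 5.67×10⁻⁸)]^(1/4) = (1.80×10⁹)^(1/4) = 206 K.

T_eq ≈ 206 K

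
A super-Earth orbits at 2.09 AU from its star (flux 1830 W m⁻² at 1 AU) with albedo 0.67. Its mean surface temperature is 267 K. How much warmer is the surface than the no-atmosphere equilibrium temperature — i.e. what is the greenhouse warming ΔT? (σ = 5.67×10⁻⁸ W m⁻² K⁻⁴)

S = 1830/2.09² = 418.9 W m⁻².
T_eq = [S(1−A)/(4σ)]^(1/4) = [418.9×0.33/(4×5.67×10⁻⁸)]^(1/4) = 157.1 K.
ΔT = T_surf − T_eq = 267 − 157.1.

ΔT ≈ 109.9 K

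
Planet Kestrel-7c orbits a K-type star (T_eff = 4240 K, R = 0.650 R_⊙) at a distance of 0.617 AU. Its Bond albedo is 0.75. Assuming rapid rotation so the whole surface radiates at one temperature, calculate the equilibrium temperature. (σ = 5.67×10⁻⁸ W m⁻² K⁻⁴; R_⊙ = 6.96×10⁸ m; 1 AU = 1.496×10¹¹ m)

R_⋆ = 0.650 × 6.96×10⁸ = 4.52×10⁸ m.
d = 0.617 AU = 9.23×10¹⁰ m.
L = 4πR_⋆²σT_⋆⁴ = 4π(4.52×10⁸)² × 5.67×10⁻⁸ × (4240)⁴ = 4.71×10²⁵ W.
S = L/(4πd²) = 440 W m⁻².
Energy balance: absorbed = emitted ⇒ πR²·S(1−A) = 4πR²·σT_eq⁴, so T_eq⁴ = S(1−A)/(4σ).
T_eq = [440 × 0.25 / (4 × 5.67×10⁻⁸)]^(1/4) = (4.85×10⁸)^(1/4) = 148 K.

T_eq ≈ 148 K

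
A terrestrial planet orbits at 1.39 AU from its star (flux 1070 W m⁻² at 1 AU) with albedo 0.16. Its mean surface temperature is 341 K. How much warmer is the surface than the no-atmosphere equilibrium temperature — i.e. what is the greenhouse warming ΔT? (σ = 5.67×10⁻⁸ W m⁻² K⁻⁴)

ΔT ≈ 128.2 K

S = 1070/1.39² = 553.8 W m⁻².
T_eq = [S(1−A)/(4σ)]^(1/4) = [553.8×0.84/(4×5.67×10⁻⁸)]^(1/4) = 212.8 K.
ΔT = T_surf − T_eq = 341 − 212.8.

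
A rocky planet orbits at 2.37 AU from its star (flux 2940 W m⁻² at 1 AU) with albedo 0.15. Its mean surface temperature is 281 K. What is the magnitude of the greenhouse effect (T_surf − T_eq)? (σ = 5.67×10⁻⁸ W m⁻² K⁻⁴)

ΔT ≈ 70.5 K

S = 2940/2.37² = 523.4 W m⁻².
T_eq = [S(1−A)/(4σ)]^(1/4) = [523.4×0.85/(4×5.67×10⁻⁸)]^(1/4) = 210.5 K.
ΔT = T_surf − T_eq = 281 − 210.5.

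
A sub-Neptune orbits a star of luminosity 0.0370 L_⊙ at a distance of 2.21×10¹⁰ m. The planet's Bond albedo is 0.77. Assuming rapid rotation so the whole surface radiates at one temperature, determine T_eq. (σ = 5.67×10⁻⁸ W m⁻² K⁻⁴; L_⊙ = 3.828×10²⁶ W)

T_eq ≈ 220 K

L = 0.0370 × 3.828×10²⁶ = 1.42×10²⁵ W.
Flux: S = L/(4πd²) = 1.42×10²⁵/(4π×(2.21×10¹⁰)²) = 2310 W m⁻².
Energy balance: absorbed = emitted ⇒ πR²·S(1−A) = 4πR²·σT_eq⁴, so T_eq⁴ = S(1−A)/(4σ).
T_eq = [2310 × 0.23 / (4 × 5.67×10⁻⁸)]^(1/4) = (2.34×10⁹)^(1/4) = 220 K.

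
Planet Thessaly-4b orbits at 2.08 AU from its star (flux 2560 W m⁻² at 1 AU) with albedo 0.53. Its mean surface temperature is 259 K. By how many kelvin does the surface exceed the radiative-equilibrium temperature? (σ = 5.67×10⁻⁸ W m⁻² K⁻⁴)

ΔT ≈ 71.9 K

S = 2560/2.08² = 591.7 W m⁻².
T_eq = [S(1−A)/(4σ)]^(1/4) = [591.7×0.47/(4×5.67×10⁻⁸)]^(1/4) = 187.1 K.
ΔT = T_surf − T_eq = 259 − 187.1.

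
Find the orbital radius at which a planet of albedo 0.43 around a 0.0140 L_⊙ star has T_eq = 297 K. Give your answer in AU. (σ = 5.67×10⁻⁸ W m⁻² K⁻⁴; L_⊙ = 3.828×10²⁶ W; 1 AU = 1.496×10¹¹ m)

L = 0.0140 × 3.828×10²⁶ = 5.36×10²⁴ W.
From T_eq⁴ = L(1−A)/(16πσd²): d = √[L(1−A)/(16πσT_eq⁴)].
d = √[5.36×10²⁴ × 0.57 / (16π × 5.67×10⁻⁸ × (297)⁴)] = 1.17×10¹⁰ m = 0.0785 AU.

d ≈ 0.0785 AU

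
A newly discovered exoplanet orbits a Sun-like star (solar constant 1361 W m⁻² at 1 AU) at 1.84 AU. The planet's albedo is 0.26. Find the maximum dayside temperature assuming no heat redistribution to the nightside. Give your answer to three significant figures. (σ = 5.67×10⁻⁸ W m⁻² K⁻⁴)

Flux at 1.84 AU: S = 1361/1.84² = 402 W m⁻².
With no redistribution each surface element balances locally: S(1−A) = σT⁴.
T = [402 × 0.74 / 5.67×10⁻⁸]^(1/4) = (5.25×10⁹)^(1/4) = 269 K.

T_ss ≈ 269 K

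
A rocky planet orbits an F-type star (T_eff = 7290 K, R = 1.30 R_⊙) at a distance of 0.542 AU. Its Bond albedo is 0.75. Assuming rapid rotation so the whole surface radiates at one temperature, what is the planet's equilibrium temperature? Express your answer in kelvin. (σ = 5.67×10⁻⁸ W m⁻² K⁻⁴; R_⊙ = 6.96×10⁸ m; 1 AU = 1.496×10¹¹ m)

T_eq ≈ 385 K

R_⋆ = 1.30 × 6.96×10⁸ = 9.05×10⁸ m.
d = 0.542 AU = 8.11×10¹⁰ m.
L = 4πR_⋆²σT_⋆⁴ = 4π(9.05×10⁸)² × 5.67×10⁻⁸ × (7290)⁴ = 1.65×10²⁷ W.
S = L/(4πd²) = 1.99×10⁴ W m⁻².
Energy balance: absorbed = emitted ⇒ πR²·S(1−A) = 4πR²·σT_eq⁴, so T_eq⁴ = S(1−A)/(4σ).
T_eq = [1.99×10⁴ × 0.25 / (4 × 5.67×10⁻⁸)]^(1/4) = (2.20×10¹⁰)^(1/4) = 385 K.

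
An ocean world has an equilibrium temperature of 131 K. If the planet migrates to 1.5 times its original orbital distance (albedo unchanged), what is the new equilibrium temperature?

T_eq ∝ L^(1/4) · d^(−1/2).
T′ = 131 / 1.5^(1/2) = 107 K.

T_eq ≈ 107 K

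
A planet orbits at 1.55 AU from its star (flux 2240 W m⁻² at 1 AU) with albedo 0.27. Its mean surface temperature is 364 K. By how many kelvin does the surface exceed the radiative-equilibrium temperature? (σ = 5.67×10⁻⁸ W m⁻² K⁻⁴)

ΔT ≈ 129.9 K

S = 2240/1.55² = 932.4 W m⁻².
T_eq = [S(1−A)/(4σ)]^(1/4) = [932.4×0.73/(4×5.67×10⁻⁸)]^(1/4) = 234.1 K.
ΔT = T_surf − T_eq = 364 − 234.1.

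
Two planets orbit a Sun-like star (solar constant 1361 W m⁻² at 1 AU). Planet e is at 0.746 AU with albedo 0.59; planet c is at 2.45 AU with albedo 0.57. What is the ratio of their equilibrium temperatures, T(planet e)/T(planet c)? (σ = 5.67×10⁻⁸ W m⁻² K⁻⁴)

T₁/T₂ ≈ 1.791

T_eq = [S₀(1−A)/(4σd²)]^(1/4), so T ∝ (1−A)^(1/4) / √d.
T₁ = [1361×0.41/(4×5.67×10⁻⁸×0.746²)]^(1/4) = 257.86 K.
T₂ = [1361×0.43/(4×5.67×10⁻⁸×2.45²)]^(1/4) = 143.99 K.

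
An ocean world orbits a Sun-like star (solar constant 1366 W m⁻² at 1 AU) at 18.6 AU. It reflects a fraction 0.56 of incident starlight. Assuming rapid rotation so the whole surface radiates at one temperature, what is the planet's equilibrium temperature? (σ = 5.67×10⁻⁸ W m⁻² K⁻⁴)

Flux at 18.6 AU: S = 1366/18.6² = 3.95 W m⁻².
Energy balance: absorbed = emitted ⇒ πR²·S(1−A) = 4πR²·σT_eq⁴, so T_eq⁴ = S(1−A)/(4σ).
T_eq = [3.95 × 0.44 / (4 × 5.67×10⁻⁸)]^(1/4) = (7.66×10⁶)^(1/4) = 52.6 K.

T_eq ≈ 52.6 K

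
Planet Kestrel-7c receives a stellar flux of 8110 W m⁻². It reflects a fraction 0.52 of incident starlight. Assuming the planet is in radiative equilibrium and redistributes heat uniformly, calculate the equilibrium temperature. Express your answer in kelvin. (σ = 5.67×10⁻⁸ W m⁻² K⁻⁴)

T_eq ≈ 362 K

Energy balance: absorbed = emitted ⇒ πR²·S(1−A) = 4πR²·σT_eq⁴, so T_eq⁴ = S(1−A)/(4σ).
T_eq = [8110 × 0.48 / (4 × 5.67×10⁻⁸)]^(1/4) = (1.72×10¹⁰)^(1/4) = 362 K.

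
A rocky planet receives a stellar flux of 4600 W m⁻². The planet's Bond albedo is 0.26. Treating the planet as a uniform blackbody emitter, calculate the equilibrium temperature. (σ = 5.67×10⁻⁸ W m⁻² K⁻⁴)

Energy balance: absorbed = emitted ⇒ πR²·S(1−A) = 4πR²·σT_eq⁴, so T_eq⁴ = S(1−A)/(4σ).
T_eq = [4600 × 0.74 / (4 × 5.67×10⁻⁸)]^(1/4) = (1.50×10¹⁰)^(1/4) = 350 K.

T_eq ≈ 350 K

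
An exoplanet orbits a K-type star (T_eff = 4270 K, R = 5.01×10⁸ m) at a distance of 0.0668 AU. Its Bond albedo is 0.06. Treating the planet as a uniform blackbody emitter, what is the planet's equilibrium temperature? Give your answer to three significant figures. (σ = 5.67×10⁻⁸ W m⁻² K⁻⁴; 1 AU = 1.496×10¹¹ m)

T_eq ≈ 666 K

d = 0.0668 AU = 9.99×10⁹ m.
L = 4πR_⋆²σT_⋆⁴ = 4π(5.01×10⁸)² × 5.67×10⁻⁸ × (4270)⁴ = 5.95×10²⁵ W.
S = L/(4πd²) = 4.74×10⁴ W m⁻².
Energy balance: absorbed = emitted ⇒ πR²·S(1−A) = 4πR²·σT_eq⁴, so T_eq⁴ = S(1−A)/(4σ).
T_eq = [4.74×10⁴ × 0.94 / (4 × 5.67×10⁻⁸)]^(1/4) = (1.96×10¹¹)^(1/4) = 666 K.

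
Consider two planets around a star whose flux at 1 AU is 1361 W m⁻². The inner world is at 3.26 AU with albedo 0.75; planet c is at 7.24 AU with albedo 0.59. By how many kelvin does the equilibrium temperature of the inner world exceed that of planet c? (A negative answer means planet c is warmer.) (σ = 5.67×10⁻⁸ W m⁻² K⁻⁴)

ΔT ≈ 26.2 K

T_eq = [S₀(1−A)/(4σd²)]^(1/4), so T ∝ (1−A)^(1/4) / √d.
T₁ = [1361×0.25/(4×5.67×10⁻⁸×3.26²)]^(1/4) = 109.00 K.
T₂ = [1361×0.41/(4×5.67×10⁻⁸×7.24²)]^(1/4) = 82.77 K.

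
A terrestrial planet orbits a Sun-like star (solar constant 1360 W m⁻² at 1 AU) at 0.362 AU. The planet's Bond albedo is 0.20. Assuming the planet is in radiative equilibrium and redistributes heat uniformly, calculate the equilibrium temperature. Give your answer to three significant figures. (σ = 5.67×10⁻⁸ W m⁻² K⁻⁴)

T_eq ≈ 437 K

Flux at 0.362 AU: S = 1360/0.362² = 1.04×10⁴ W m⁻².
Energy balance: absorbed = emitted ⇒ πR²·S(1−A) = 4πR²·σT_eq⁴, so T_eq⁴ = S(1−A)/(4σ).
T_eq = [1.04×10⁴ × 0.80 / (4 × 5.67×10⁻⁸)]^(1/4) = (3.66×10¹⁰)^(1/4) = 437 K.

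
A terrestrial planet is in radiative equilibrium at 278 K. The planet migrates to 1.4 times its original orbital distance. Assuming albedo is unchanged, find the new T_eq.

T_eq ∝ L^(1/4) · d^(−1/2).
T′ = 278 / 1.4^(1/2) = 235 K.

T_eq ≈ 235 K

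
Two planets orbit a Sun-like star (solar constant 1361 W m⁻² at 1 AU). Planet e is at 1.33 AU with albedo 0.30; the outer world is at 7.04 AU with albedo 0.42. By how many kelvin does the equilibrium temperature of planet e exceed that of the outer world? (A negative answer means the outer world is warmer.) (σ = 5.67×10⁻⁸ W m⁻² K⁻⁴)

T_eq = [S₀(1−A)/(4σd²)]^(1/4), so T ∝ (1−A)^(1/4) / √d.
T₁ = [1361×0.70/(4×5.67×10⁻⁸×1.33²)]^(1/4) = 220.75 K.
T₂ = [1361×0.58/(4×5.67×10⁻⁸×7.04²)]^(1/4) = 91.54 K.

ΔT ≈ 129.2 K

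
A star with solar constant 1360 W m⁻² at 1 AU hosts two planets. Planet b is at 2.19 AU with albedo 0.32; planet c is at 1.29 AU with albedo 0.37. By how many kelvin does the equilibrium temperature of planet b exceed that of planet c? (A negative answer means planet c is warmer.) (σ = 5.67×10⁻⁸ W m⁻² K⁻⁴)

ΔT ≈ -47.5 K

T_eq = [S₀(1−A)/(4σd²)]^(1/4), so T ∝ (1−A)^(1/4) / √d.
T₁ = [1360×0.68/(4×5.67×10⁻⁸×2.19²)]^(1/4) = 170.76 K.
T₂ = [1360×0.63/(4×5.67×10⁻⁸×1.29²)]^(1/4) = 218.28 K.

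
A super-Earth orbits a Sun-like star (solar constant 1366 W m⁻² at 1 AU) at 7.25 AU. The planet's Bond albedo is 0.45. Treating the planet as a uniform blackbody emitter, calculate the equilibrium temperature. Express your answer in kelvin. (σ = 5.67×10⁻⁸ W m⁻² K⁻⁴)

T_eq ≈ 89.1 K

Flux at 7.25 AU: S = 1366/7.25² = 26.0 W m⁻².
Energy balance: absorbed = emitted ⇒ πR²·S(1−A) = 4πR²·σT_eq⁴, so T_eq⁴ = S(1−A)/(4σ).
T_eq = [26.0 × 0.55 / (4 × 5.67×10⁻⁸)]^(1/4) = (6.30×10⁷)^(1/4) = 89.1 K.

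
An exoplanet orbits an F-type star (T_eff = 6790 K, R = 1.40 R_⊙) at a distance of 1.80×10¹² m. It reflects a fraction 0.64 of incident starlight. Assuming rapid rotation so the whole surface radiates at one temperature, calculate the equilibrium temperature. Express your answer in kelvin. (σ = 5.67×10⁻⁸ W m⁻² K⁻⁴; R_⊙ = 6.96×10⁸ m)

R_⋆ = 1.40 × 6.96×10⁸ = 9.74×10⁸ m.
L = 4πR_⋆²σT_⋆⁴ = 4π(9.74×10⁸)² × 5.67×10⁻⁸ × (6790)⁴ = 1.44×10²⁷ W.
S = L/(4πd²) = 35.3 W m⁻².
Energy balance: absorbed = emitted ⇒ πR²·S(1−A) = 4πR²·σT_eq⁴, so T_eq⁴ = S(1−A)/(4σ).
T_eq = [35.3 × 0.36 / (4 × 5.67×10⁻⁸)]^(1/4) = (5.61×10⁷)^(1/4) = 86.5 K.

T_eq ≈ 86.5 K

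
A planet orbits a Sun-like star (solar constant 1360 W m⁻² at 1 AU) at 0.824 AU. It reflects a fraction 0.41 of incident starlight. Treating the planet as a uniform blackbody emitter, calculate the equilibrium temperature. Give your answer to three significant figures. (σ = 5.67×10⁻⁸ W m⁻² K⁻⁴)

Flux at 0.824 AU: S = 1360/0.824² = 2000 W m⁻².
Energy balance: absorbed = emitted ⇒ πR²·S(1−A) = 4πR²·σT_eq⁴, so T_eq⁴ = S(1−A)/(4σ).
T_eq = [2000 × 0.59 / (4 × 5.67×10⁻⁸)]^(1/4) = (5.21×10⁹)^(1/4) = 269 K.

T_eq ≈ 269 K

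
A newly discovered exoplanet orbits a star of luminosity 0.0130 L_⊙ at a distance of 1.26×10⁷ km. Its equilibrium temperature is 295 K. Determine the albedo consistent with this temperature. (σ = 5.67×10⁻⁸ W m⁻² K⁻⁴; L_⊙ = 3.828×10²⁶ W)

A ≈ 0.31

d = 1.26×10⁷ km = 1.26×10¹⁰ m.
L = 0.0130 × 3.828×10²⁶ = 4.98×10²⁴ W.
Flux: S = L/(4πd²) = 4.98×10²⁴/(4π×(1.26×10¹⁰)²) = 2490 W m⁻².
From T_eq⁴ = S(1−A)/(4σ): 1−A = 4σT_eq⁴/S.
1−A = 4 × 5.67×10⁻⁸ × (295)⁴ / 2490 = 0.689.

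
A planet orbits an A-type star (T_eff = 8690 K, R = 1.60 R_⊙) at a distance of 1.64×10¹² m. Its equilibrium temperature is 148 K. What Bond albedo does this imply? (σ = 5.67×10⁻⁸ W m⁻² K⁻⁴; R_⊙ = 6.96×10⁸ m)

R_⋆ = 1.60 × 6.96×10⁸ = 1.11×10⁹ m.
L = 4πR_⋆²σT_⋆⁴ = 4π(1.11×10⁹)² × 5.67×10⁻⁸ × (8690)⁴ = 5.04×10²⁷ W.
S = L/(4πd²) = 149 W m⁻².
From T_eq⁴ = S(1−A)/(4σ): 1−A = 4σT_eq⁴/S.
1−A = 4 × 5.67×10⁻⁸ × (148)⁴ / 149 = 0.730.

A ≈ 0.27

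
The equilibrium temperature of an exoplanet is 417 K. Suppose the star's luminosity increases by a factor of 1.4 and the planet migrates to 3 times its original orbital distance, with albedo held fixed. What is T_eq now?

T_eq ∝ L^(1/4) · d^(−1/2).
T′ = 417 × 1.4^(1/4) / 3^(1/2) = 262 K.

T_eq ≈ 262 K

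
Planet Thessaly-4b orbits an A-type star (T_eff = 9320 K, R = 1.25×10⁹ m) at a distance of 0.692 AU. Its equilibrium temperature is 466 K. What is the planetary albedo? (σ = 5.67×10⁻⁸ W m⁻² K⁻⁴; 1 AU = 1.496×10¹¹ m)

A ≈ 0.83

d = 0.692 AU = 1.04×10¹¹ m.
L = 4πR_⋆²σT_⋆⁴ = 4π(1.25×10⁹)² × 5.67×10⁻⁸ × (9320)⁴ = 8.40×10²⁷ W.
S = L/(4πd²) = 6.24×10⁴ W m⁻².
From T_eq⁴ = S(1−A)/(4σ): 1−A = 4σT_eq⁴/S.
1−A = 4 × 5.67×10⁻⁸ × (466)⁴ / 6.24×10⁴ = 0.171.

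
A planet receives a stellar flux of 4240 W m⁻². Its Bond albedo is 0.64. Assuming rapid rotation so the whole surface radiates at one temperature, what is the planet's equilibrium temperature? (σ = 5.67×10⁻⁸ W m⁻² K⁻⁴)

T_eq ≈ 286 K

Energy balance: absorbed = emitted ⇒ πR²·S(1−A) = 4πR²·σT_eq⁴, so T_eq⁴ = S(1−A)/(4σ).
T_eq = [4240 × 0.36 / (4 × 5.67×10⁻⁸)]^(1/4) = (6.73×10⁹)^(1/4) = 286 K.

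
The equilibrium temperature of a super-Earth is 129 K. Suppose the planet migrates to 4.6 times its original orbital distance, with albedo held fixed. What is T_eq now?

T_eq ≈ 60.1 K

T_eq ∝ L^(1/4) · d^(−1/2).
T′ = 129 / 4.6^(1/2) = 60.1 K.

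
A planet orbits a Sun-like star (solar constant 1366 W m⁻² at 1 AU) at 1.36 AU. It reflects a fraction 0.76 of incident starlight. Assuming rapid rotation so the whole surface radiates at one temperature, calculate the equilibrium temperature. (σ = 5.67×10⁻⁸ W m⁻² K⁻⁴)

T_eq ≈ 167 K

Flux at 1.36 AU: S = 1366/1.36² = 739 W m⁻².
Energy balance: absorbed = emitted ⇒ πR²·S(1−A) = 4πR²·σT_eq⁴, so T_eq⁴ = S(1−A)/(4σ).
T_eq = [739 × 0.24 / (4 × 5.67×10⁻⁸)]^(1/4) = (7.82×10⁸)^(1/4) = 167 K.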